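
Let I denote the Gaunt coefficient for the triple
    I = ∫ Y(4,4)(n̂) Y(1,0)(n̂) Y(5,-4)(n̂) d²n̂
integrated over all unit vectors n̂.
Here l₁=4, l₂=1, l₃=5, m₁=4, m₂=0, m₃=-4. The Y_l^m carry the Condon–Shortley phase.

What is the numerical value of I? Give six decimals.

0.147319

m-sum 0 ✓  L=10 even ✓  3≤5≤5 ✓
Π(2lᵢ+1) = 9×3×11 = 297
triangle coeff Δ(4,1,5) = 1/495
Σ_t [0,0]: t=0:+1/576 = 1/576
(3j)²=5/99 [(4 1 5; 0 0 0)], sign=-1
Σ_t [0,0]: t=0:+1/40320 = 1/40320
(3j)²=1/55 [(4 1 5; 4 0 -4)], sign=-1
⇒ 4πI² = 3/11
I = (+1)√(3/11/(4π)) = 0.14731920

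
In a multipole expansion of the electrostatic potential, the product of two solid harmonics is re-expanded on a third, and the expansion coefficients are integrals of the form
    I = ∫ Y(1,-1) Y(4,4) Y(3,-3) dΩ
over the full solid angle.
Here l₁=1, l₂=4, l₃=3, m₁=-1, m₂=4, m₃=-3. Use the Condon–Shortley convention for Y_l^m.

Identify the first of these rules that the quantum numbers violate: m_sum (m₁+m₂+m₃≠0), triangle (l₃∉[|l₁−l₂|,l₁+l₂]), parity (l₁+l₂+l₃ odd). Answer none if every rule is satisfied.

Σmᵢ = 0  ✓
l₃∈[|l₁−l₂|,l₁+l₂]=[3,5], have l₃=3  ✓
Σlᵢ = 8 ⇒ even  ✓

none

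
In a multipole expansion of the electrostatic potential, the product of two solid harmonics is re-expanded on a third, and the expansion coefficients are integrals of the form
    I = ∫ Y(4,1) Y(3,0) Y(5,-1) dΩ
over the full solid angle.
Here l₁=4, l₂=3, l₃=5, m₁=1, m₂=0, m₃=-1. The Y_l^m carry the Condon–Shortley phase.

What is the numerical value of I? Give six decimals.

m-sum 0 ✓  L=12 even ✓  1≤5≤7 ✓
Π(2lᵢ+1) = 9×7×11 = 693
triangle coeff Δ(4,3,5) = 1/180180
Σ_t [0,2]: t=0:+1/576 t=1:−1/144 t=2:+1/576 = -1/288
(3j)²=20/1001 [(4 3 5; 0 0 0)], sign=+1
Σ_t [0,2]: t=0:+1/432 t=1:−1/192 t=2:+1/1440 = -19/8640
(3j)²=361/30030 [(4 3 5; 1 0 -1)], sign=-1
⇒ 4πI² = 2166/13013
I = (-1)√(2166/13013/(4π)) = -0.11508947

-0.115089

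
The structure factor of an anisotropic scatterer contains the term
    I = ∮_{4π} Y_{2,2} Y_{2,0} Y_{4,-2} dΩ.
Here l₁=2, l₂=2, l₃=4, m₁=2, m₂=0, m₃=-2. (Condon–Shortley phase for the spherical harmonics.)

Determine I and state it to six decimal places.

0.156078

m-sum 0 ✓  L=8 even ✓  0≤4≤4 ✓
Π(2lᵢ+1) = 5×5×9 = 225
triangle coeff Δ(2,2,4) = 1/630
Σ_t [0,0]: t=0:+1/16 = 1/16
(3j)²=2/35 [(2 2 4; 0 0 0)], sign=+1
Σ_t [0,0]: t=0:+1/96 = 1/96
(3j)²=1/42 [(2 2 4; 2 0 -2)], sign=+1
⇒ 4πI² = 15/49
I = (+1)√(15/49/(4π)) = 0.15607835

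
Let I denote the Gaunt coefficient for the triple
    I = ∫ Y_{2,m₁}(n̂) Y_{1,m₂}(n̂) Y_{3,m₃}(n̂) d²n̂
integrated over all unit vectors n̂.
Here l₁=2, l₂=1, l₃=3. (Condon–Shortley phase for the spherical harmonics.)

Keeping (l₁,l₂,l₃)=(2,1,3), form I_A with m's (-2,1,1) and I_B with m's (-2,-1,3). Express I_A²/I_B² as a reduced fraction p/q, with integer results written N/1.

Same 2,1,3: normalisation and zero-m 3j drop out of the ratio.
A: Δ: 0! 4! 2! / 7! → 1/105; sum: t=0:+1/48 = 1/48; 3j²(2 1 3; -2 1 1) = Δ·Π!·Σ² = 1/105  (sign +1)
B: Δ: 0! 4! 2! / 7! → 1/105; sum: t=0:+1/48 = 1/48; 3j²(2 1 3; -2 -1 3) = Δ·Π!·Σ² = 1/7  (sign +1)
I_A²/I_B² = (1/105)/(1/7) = 1/15

1/15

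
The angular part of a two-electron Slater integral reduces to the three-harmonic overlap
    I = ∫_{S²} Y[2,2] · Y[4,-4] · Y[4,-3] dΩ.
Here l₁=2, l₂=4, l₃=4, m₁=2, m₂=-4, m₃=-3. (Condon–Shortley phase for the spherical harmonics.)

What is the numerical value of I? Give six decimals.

2 − 4 − 3 = -5 ≠ 0: azimuthal integral kills it; I = 0

0.000000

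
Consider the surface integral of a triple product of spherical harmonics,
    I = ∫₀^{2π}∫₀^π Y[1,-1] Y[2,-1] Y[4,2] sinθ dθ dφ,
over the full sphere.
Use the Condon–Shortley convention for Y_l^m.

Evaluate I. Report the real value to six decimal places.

0.000000

l₃=4 ∉ [1,3] — triangle fails ⇒ I = 0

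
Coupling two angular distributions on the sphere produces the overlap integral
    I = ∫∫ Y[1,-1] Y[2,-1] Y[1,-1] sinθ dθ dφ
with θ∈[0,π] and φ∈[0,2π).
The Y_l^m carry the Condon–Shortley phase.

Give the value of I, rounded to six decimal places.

0.000000

m-sum = -1 − 1 − 1 = -3 ≠ 0 ⇒ I = 0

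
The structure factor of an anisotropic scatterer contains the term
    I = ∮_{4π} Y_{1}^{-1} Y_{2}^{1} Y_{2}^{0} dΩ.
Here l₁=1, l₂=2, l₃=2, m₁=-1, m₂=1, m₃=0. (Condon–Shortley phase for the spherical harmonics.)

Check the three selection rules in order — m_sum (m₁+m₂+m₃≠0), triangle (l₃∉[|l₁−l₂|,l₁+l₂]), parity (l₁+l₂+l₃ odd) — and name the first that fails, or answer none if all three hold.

parity

Σmᵢ = 0  ✓
l₃∈[|l₁−l₂|,l₁+l₂]=[1,3], have l₃=2  ✓
Σlᵢ = 5 ⇒ odd  ✗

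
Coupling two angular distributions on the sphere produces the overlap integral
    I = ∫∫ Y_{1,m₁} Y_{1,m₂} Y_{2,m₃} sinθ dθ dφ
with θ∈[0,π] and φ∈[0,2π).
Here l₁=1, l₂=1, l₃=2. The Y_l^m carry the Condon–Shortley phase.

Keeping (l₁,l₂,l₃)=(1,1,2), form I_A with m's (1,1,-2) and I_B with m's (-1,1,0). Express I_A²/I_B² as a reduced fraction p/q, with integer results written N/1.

Shared (l₁,l₂,l₃)=(1,1,2): N and (l;000)² cancel in I_A²/I_B².
A: Δ = 0!·2!·2!/5! = 1/30; Racah Σ t=0..0: t=0:+1/4 = 1/4; ⇒ 3j(1 1 2; 1 1 -2)² = 1/5, sgn +1
B: Δ = 0!·2!·2!/5! = 1/30; Racah Σ t=0..0: t=0:+1/4 = 1/4; ⇒ 3j(1 1 2; -1 1 0)² = 1/30, sgn +1
I_A²/I_B² = (1/5)/(1/30) = 6/1

6/1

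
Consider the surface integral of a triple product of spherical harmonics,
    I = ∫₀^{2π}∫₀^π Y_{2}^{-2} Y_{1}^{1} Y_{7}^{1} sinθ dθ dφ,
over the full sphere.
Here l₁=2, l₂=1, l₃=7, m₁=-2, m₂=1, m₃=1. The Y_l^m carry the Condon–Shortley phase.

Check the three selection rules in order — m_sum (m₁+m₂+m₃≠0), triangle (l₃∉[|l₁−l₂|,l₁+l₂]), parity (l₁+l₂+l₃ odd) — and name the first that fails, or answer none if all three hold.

triangle

azimuthal sum: -2 + 1 + 1 = 0  ✓
1 ≤ 7 ≤ 3 (triangle on l)  ✗
L = 2 + 1 + 7 = 10 (even)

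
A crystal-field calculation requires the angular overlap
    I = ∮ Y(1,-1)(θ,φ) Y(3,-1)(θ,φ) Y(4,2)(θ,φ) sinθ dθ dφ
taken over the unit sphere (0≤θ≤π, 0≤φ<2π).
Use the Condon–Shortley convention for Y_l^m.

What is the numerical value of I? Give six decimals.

m-sum 0 ✓  L=8 even ✓  2≤4≤4 ✓
Π(2lᵢ+1) = 3×7×9 = 189
triangle coeff Δ(1,3,4) = 1/252
Σ_t [0,0]: t=0:+1/36 = 1/36
(3j)²=4/63 [(1 3 4; 0 0 0)], sign=+1
Σ_t [0,0]: t=0:+1/96 = 1/96
(3j)²=5/84 [(1 3 4; -1 -1 2)], sign=+1
⇒ 4πI² = 5/7
I = (+1)√(5/7/(4π)) = 0.23841361

0.238414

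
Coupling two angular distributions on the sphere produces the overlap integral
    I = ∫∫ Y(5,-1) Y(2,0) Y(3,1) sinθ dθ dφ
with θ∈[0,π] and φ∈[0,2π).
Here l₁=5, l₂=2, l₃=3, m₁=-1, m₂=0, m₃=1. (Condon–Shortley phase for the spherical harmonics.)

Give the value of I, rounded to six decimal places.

-0.227318

Checks pass: Σm=0; 10 even; l₃=3∈[3,7].
(2·5+1)(2·2+1)(2·3+1) = 385
Δ: 4! 6! 0! / 11! → 1/2310
sum: t=2:+1/144 = 1/144
3j²(5 2 3; 0 0 0) = Δ·Π!·Σ² = 10/231  (sign -1)
sum: t=2:+1/192 = 1/192
3j²(5 2 3; -1 0 1) = Δ·Π!·Σ² = 3/77  (sign +1)
combine: 4πI² = 385·10/231·3/77 = 50/77
take √, sign -1: I = -0.22731846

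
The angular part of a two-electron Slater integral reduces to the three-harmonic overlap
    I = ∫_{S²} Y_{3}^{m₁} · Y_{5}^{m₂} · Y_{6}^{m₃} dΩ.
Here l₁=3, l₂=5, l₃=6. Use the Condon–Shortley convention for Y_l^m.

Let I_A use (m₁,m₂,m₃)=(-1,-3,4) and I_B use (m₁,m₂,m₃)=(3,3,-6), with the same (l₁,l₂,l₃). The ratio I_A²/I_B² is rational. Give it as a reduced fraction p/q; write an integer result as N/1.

Same 3,5,6: normalisation and zero-m 3j drop out of the ratio.
A: Δ: 2! 4! 8! / 15! → 1/675675; sum: t=0:+1/69120 t=1:−1/30240 t=2:+1/322560 = -1/64512; 3j²(3 5 6; -1 -3 4) = Δ·Π!·Σ² = 10/1001  (sign -1)
B: Δ: 2! 4! 8! / 15! → 1/675675; sum: t=0:+1/1935360 = 1/1935360; 3j²(3 5 6; 3 3 -6) = Δ·Π!·Σ² = 1/91  (sign +1)
I_A²/I_B² = (10/1001)/(1/91) = 10/11

10/11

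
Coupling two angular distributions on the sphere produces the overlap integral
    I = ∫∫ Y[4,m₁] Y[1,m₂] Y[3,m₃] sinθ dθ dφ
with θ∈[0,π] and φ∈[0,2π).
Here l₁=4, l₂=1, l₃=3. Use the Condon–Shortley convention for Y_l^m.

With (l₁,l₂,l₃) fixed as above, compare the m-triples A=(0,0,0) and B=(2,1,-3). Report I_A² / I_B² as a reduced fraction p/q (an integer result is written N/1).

16/1

Same 4,1,3: normalisation and zero-m 3j drop out of the ratio.
A: Δ: 2! 6! 0! / 9! → 1/252; sum: t=1:−1/36 = -1/36; 3j²(4 1 3; 0 0 0) = Δ·Π!·Σ² = 4/63  (sign +1)
B: Δ: 2! 6! 0! / 9! → 1/252; sum: t=2:+1/1440 = 1/1440; 3j²(4 1 3; 2 1 -3) = Δ·Π!·Σ² = 1/252  (sign +1)
I_A²/I_B² = (4/63)/(1/252) = 16/1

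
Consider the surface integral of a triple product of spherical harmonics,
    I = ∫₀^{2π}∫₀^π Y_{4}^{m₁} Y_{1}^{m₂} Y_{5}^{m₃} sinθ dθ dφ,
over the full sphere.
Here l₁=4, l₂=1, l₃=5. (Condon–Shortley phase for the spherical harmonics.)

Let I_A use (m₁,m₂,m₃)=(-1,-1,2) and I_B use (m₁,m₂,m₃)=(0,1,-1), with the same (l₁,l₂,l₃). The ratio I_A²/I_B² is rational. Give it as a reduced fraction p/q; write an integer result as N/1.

Same 4,1,5: normalisation and zero-m 3j drop out of the ratio.
A: Δ: 0! 8! 2! / 11! → 1/495; sum: t=0:+1/1440 = 1/1440; 3j²(4 1 5; -1 -1 2) = Δ·Π!·Σ² = 7/165  (sign -1)
B: Δ: 0! 8! 2! / 11! → 1/495; sum: t=0:+1/1152 = 1/1152; 3j²(4 1 5; 0 1 -1) = Δ·Π!·Σ² = 1/33  (sign +1)
I_A²/I_B² = (7/165)/(1/33) = 7/5

7/5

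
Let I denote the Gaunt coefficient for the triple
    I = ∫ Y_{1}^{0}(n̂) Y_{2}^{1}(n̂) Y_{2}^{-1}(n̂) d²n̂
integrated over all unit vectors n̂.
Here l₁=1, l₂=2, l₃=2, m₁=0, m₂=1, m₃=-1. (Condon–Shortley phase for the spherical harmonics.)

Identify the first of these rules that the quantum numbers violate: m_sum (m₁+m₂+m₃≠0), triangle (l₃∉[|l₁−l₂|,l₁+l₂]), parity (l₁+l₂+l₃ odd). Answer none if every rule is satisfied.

Σmᵢ = 0  ✓
l₃∈[|l₁−l₂|,l₁+l₂]=[1,3], have l₃=2  ✓
Σlᵢ = 5 ⇒ odd  ✗

parity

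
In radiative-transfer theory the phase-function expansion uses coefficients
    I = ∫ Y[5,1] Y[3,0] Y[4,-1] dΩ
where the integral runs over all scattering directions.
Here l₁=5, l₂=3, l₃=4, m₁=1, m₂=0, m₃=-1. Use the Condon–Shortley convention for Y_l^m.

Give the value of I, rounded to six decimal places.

Checks pass: Σm=0; 12 even; l₃=4∈[2,8].
(2·5+1)(2·3+1)(2·4+1) = 693
Δ: 4! 6! 2! / 13! → 1/180180
sum: t=1:−1/576 t=2:+1/144 t=3:−1/576 = 1/288
3j²(5 3 4; 0 0 0) = Δ·Π!·Σ² = 20/1001  (sign +1)
sum: t=1:−1/432 t=2:+1/192 t=3:−1/1440 = 19/8640
3j²(5 3 4; 1 0 -1) = Δ·Π!·Σ² = 361/30030  (sign -1)
combine: 4πI² = 693·20/1001·361/30030 = 2166/13013
take √, sign -1: I = -0.11508947

-0.115089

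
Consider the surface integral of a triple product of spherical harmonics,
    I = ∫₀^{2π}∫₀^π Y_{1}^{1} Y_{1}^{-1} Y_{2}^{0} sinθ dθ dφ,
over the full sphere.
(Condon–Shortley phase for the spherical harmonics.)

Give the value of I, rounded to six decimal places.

Checks pass: Σm=0; 4 even; l₃=2∈[0,2].
(2·1+1)(2·1+1)(2·2+1) = 45
Δ: 0! 2! 2! / 5! → 1/30
sum: t=0:+1/1 = 1/1
3j²(1 1 2; 0 0 0) = Δ·Π!·Σ² = 2/15  (sign +1)
sum: t=0:+1/4 = 1/4
3j²(1 1 2; 1 -1 0) = Δ·Π!·Σ² = 1/30  (sign +1)
combine: 4πI² = 45·2/15·1/30 = 1/5
take √, sign +1: I = 0.12615663

0.126157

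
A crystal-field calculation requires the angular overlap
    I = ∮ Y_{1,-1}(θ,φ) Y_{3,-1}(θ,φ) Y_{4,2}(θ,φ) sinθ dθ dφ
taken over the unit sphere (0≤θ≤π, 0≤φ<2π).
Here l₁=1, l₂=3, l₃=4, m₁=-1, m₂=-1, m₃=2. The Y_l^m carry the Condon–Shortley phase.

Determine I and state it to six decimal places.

m-sum 0 ✓  L=8 even ✓  2≤4≤4 ✓
Π(2lᵢ+1) = 3×7×9 = 189
triangle coeff Δ(1,3,4) = 1/252
Σ_t [0,0]: t=0:+1/36 = 1/36
(3j)²=4/63 [(1 3 4; 0 0 0)], sign=+1
Σ_t [0,0]: t=0:+1/96 = 1/96
(3j)²=5/84 [(1 3 4; -1 -1 2)], sign=+1
⇒ 4πI² = 5/7
I = (+1)√(5/7/(4π)) = 0.23841361

0.238414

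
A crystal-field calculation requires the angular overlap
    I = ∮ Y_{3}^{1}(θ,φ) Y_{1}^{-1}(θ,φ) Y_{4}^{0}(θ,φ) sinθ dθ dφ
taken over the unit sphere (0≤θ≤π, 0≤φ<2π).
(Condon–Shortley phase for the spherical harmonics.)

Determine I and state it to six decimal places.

0.150786

Rules hold: Σm=0, L=8 even, 2≤4≤4.
N = 7·3·9 = 189
Δ = 0!·6!·2!/9! = 1/252
Racah Σ t=0..0: t=0:+1/36 = 1/36
⇒ 3j(3 1 4; 0 0 0)² = 4/63, sgn +1
Racah Σ t=0..0: t=0:+1/96 = 1/96
⇒ 3j(3 1 4; 1 -1 0)² = 1/42, sgn +1
4πI² = N·(3j₀)²·(3jₘ)² = 2/7
I = +1·√(0.285714/4π) = 0.15078601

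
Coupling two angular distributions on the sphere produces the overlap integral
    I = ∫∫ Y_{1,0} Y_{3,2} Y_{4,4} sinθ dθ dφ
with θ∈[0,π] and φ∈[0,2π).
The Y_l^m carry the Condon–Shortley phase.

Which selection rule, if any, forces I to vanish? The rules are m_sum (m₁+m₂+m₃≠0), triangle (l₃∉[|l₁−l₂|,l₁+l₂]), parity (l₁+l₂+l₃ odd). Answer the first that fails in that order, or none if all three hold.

m_sum

m₁+m₂+m₃ = 0 + 2 + 4 = 6  ✗
triangle: |1−3|=2 ≤ l₃=4 ≤ 1+3=4
parity: l₁+l₂+l₃ = 8 is even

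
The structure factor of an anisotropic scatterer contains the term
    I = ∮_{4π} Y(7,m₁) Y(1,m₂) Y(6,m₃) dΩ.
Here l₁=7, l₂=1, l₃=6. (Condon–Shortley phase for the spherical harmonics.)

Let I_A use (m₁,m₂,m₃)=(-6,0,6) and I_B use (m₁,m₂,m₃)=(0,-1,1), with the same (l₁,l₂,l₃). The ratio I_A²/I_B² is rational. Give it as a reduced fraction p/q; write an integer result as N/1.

Same 7,1,6: normalisation and zero-m 3j drop out of the ratio.
A: Δ: 2! 12! 0! / 15! → 1/1365; sum: t=1:−1/479001600 = -1/479001600; 3j²(7 1 6; -6 0 6) = Δ·Π!·Σ² = 1/105  (sign -1)
B: Δ: 2! 12! 0! / 15! → 1/1365; sum: t=0:+1/1209600 = 1/1209600; 3j²(7 1 6; 0 -1 1) = Δ·Π!·Σ² = 1/65  (sign -1)
I_A²/I_B² = (1/105)/(1/65) = 13/21

13/21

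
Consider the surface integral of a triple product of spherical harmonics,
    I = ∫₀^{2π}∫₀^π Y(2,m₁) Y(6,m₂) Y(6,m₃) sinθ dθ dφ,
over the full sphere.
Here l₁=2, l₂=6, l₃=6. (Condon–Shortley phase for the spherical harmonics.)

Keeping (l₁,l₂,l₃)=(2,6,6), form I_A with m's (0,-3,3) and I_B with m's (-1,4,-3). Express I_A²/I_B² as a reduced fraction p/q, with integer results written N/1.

l's match ⇒ only the (l;m) 3-j factors differ between A and B.
A: triangle coeff Δ(2,6,6) = 1/90090; Σ_t [0,2]: t=0:+1/120960 t=1:−1/80640 t=2:+1/1451520 = -1/290304; (3j)²=5/2002 [(2 6 6; 0 -3 3)], sign=+1
B: triangle coeff Δ(2,6,6) = 1/90090; Σ_t [1,2]: t=1:−1/725760 t=2:+1/161280 = 1/207360; (3j)²=7/286 [(2 6 6; -1 4 -3)], sign=-1
I_A²/I_B² = (5/2002)/(7/286) = 5/49

5/49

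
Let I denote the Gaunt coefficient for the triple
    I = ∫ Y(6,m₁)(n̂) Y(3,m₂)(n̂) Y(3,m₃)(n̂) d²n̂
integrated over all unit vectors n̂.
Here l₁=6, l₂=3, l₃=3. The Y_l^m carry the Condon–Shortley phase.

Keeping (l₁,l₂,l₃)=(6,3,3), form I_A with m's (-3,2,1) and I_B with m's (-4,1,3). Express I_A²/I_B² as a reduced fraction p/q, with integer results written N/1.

Same 6,3,3: normalisation and zero-m 3j drop out of the ratio.
A: Δ: 6! 6! 0! / 13! → 1/12012; sum: t=5:−1/5760 = -1/5760; 3j²(6 3 3; -3 2 1) = Δ·Π!·Σ² = 9/286  (sign -1)
B: Δ: 6! 6! 0! / 13! → 1/12012; sum: t=4:+1/34560 = 1/34560; 3j²(6 3 3; -4 1 3) = Δ·Π!·Σ² = 5/286  (sign +1)
I_A²/I_B² = (9/286)/(5/286) = 9/5

9/5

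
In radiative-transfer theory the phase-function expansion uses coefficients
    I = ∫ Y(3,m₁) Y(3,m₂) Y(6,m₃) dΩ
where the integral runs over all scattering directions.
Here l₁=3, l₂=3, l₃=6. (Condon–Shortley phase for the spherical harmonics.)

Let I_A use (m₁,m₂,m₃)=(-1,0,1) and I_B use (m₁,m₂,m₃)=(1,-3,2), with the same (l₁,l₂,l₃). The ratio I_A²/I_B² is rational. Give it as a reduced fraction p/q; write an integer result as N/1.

25/2

Shared (l₁,l₂,l₃)=(3,3,6): N and (l;000)² cancel in I_A²/I_B².
A: Δ = 0!·6!·6!/13! = 1/12012; Racah Σ t=0..0: t=0:+1/1728 = 1/1728; ⇒ 3j(3 3 6; -1 0 1)² = 25/858, sgn -1
B: Δ = 0!·6!·6!/13! = 1/12012; Racah Σ t=0..0: t=0:+1/34560 = 1/34560; ⇒ 3j(3 3 6; 1 -3 2)² = 1/429, sgn +1
I_A²/I_B² = (25/858)/(1/429) = 25/2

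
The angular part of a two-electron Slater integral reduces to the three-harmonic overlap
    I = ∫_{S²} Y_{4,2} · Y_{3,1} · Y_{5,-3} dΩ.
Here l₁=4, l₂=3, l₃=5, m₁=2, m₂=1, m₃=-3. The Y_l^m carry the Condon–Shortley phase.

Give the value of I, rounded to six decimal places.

-0.144236

Checks pass: Σm=0; 12 even; l₃=5∈[1,7].
(2·4+1)(2·3+1)(2·5+1) = 693
Δ: 2! 6! 4! / 13! → 1/180180
sum: t=0:+1/576 t=1:−1/144 t=2:+1/576 = -1/288
3j²(4 3 5; 0 0 0) = Δ·Π!·Σ² = 20/1001  (sign +1)
sum: t=0:+1/2304 t=1:−1/720 t=2:+1/5760 = -1/1280
3j²(4 3 5; 2 1 -3) = Δ·Π!·Σ² = 27/1430  (sign -1)
combine: 4πI² = 693·20/1001·27/1430 = 486/1859
take √, sign -1: I = -0.14423595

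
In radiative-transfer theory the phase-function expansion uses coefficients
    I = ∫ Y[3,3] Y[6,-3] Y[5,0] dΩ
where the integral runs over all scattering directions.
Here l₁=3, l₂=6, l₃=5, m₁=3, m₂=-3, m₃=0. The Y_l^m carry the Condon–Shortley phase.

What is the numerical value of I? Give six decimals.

Rules hold: Σm=0, L=14 even, 3≤5≤9.
N = 7·13·11 = 1001
Δ = 4!·2!·8!/15! = 1/675675
Racah Σ t=1..3: t=1:−1/8640 t=2:+1/2304 t=3:−1/8640 = 7/34560
⇒ 3j(3 6 5; 0 0 0)² = 7/429, sgn -1
Racah Σ t=0..0: t=0:+1/34560 = 1/34560
⇒ 3j(3 6 5; 3 -3 0)² = 4/143, sgn -1
4πI² = N·(3j₀)²·(3jₘ)² = 196/429
I = +1·√(0.456876/4π) = 0.19067531

0.190675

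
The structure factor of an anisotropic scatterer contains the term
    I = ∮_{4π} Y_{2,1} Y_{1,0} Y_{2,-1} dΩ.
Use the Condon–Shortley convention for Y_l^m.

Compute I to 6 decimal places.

0.000000

L=5 odd ⇒ parity kills the (l;000) factor ⇒ I = 0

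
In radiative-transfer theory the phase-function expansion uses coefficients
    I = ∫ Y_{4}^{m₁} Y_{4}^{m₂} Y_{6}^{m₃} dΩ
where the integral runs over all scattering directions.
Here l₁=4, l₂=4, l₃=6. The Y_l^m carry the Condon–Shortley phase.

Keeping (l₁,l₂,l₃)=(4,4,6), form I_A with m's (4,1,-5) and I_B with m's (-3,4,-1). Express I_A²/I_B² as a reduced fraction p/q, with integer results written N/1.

Shared (l₁,l₂,l₃)=(4,4,6): N and (l;000)² cancel in I_A²/I_B².
A: Δ = 2!·6!·6!/15! = 1/1261260; Racah Σ t=0..0: t=0:+1/172800 = 1/172800; ⇒ 3j(4 4 6; 4 1 -5)² = 2/65, sgn -1
B: Δ = 2!·6!·6!/15! = 1/1261260; Racah Σ t=2..2: t=2:+1/172800 = 1/172800; ⇒ 3j(4 4 6; -3 4 -1)² = 7/2145, sgn -1
I_A²/I_B² = (2/65)/(7/2145) = 66/7

66/7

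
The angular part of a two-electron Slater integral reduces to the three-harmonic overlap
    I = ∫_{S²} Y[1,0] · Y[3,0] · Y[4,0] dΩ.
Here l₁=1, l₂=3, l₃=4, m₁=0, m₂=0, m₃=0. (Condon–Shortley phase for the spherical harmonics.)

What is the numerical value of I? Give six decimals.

Rules hold: Σm=0, L=8 even, 2≤4≤4.
N = 3·7·9 = 189
Δ = 0!·2!·6!/9! = 1/252
Racah Σ t=0..0: t=0:+1/36 = 1/36
⇒ 3j(1 3 4; 0 0 0)² = 4/63, sgn +1
(m-triple is (0,0,0) — same symbol as above.)
4πI² = N·(3j₀)²·(3jₘ)² = 16/21
I = +1·√(0.761905/4π) = 0.24623252

0.246233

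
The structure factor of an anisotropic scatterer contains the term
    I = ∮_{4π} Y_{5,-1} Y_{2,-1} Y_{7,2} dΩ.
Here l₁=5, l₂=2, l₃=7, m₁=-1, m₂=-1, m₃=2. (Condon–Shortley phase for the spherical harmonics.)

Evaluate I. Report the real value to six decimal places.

Rules hold: Σm=0, L=14 even, 3≤7≤7.
N = 11·5·15 = 825
Δ = 0!·10!·4!/15! = 1/15015
Racah Σ t=0..0: t=0:+1/57600 = 1/57600
⇒ 3j(5 2 7; 0 0 0)² = 21/715, sgn -1
Racah Σ t=0..0: t=0:+1/103680 = 1/103680
⇒ 3j(5 2 7; -1 -1 2)² = 4/143, sgn -1
4πI² = N·(3j₀)²·(3jₘ)² = 1260/1859
I = +1·√(0.677784/4π) = 0.23224194

0.232242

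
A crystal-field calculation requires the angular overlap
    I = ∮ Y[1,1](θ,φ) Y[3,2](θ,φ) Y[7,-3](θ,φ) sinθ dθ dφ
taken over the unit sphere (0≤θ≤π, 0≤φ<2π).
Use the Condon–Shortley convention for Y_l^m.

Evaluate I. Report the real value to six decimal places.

|1−3|≤7≤1+3 violated ⇒ I = 0

0.000000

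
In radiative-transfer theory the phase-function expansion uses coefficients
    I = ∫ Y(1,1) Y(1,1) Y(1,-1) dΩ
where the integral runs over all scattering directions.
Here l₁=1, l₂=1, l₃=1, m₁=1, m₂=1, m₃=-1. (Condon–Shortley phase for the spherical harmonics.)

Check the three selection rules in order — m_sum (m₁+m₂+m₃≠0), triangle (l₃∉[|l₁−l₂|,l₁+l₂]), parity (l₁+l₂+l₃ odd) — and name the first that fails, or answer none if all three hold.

m_sum

Σmᵢ = 1  ✗
l₃∈[|l₁−l₂|,l₁+l₂]=[0,2], have l₃=1
Σlᵢ = 3 ⇒ odd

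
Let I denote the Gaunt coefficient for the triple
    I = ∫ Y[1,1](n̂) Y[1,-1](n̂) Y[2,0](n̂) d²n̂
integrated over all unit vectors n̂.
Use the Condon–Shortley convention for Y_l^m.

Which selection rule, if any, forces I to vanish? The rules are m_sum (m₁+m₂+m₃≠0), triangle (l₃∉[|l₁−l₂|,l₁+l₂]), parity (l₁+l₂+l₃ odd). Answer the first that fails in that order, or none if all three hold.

none

azimuthal sum: 1 − 1 + 0 = 0  ✓
0 ≤ 2 ≤ 2 (triangle on l)  ✓
L = 1 + 1 + 2 = 4 (even)  ✓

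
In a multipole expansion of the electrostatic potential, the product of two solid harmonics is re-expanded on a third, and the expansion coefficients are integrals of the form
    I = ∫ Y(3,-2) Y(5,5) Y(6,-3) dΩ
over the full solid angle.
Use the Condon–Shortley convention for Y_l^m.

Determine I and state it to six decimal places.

0.088266

m-sum 0 ✓  L=14 even ✓  2≤6≤8 ✓
Π(2lᵢ+1) = 7×11×13 = 1001
triangle coeff Δ(3,5,6) = 1/675675
Σ_t [0,2]: t=0:+1/8640 t=1:−1/2304 t=2:+1/8640 = -7/34560
(3j)²=7/429 [(3 5 6; 0 0 0)], sign=-1
Σ_t [2,2]: t=2:+1/483840 = 1/483840
(3j)²=6/1001 [(3 5 6; -2 5 -3)], sign=-1
⇒ 4πI² = 14/143
I = (+1)√(14/143/(4π)) = 0.08826552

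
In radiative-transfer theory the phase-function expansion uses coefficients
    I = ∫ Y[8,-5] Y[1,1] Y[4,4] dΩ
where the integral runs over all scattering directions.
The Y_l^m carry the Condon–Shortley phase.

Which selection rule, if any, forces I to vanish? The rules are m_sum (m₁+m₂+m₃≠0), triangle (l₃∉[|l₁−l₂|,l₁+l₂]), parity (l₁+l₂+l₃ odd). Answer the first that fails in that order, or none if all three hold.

triangle

azimuthal sum: -5 + 1 + 4 = 0  ✓
7 ≤ 4 ≤ 9 (triangle on l)  ✗
L = 8 + 1 + 4 = 13 (odd)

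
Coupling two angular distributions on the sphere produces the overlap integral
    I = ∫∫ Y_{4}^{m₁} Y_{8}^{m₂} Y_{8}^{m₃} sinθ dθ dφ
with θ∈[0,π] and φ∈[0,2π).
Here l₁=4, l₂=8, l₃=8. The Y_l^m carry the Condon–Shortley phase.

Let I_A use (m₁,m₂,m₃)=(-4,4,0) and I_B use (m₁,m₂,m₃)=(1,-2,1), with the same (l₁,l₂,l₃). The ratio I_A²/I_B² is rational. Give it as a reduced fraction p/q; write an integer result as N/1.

990/343

Shared (l₁,l₂,l₃)=(4,8,8): N and (l;000)² cancel in I_A²/I_B².
A: Δ = 4!·4!·12!/21! = 1/185175900; Racah Σ t=4..4: t=4:+1/557383680 = 1/557383680; ⇒ 3j(4 8 8; -4 4 0)² = 55/4199, sgn +1
B: Δ = 4!·4!·12!/21! = 1/185175900; Racah Σ t=0..3: t=0:+1/74649600 t=1:−1/14515200 t=2:+1/23224320 t=3:−1/313528320 = -7/447897600; ⇒ 3j(4 8 8; 1 -2 1)² = 343/75582, sgn +1
I_A²/I_B² = (55/4199)/(343/75582) = 990/343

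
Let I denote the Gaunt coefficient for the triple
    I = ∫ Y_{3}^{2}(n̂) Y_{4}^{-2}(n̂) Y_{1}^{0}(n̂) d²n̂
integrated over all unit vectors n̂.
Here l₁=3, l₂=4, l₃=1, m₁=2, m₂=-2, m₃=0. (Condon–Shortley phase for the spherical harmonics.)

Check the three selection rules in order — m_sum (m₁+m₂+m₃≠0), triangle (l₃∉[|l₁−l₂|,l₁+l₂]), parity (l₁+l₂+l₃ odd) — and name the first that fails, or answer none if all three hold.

azimuthal sum: 2 − 2 + 0 = 0  ✓
1 ≤ 1 ≤ 7 (triangle on l)  ✓
L = 3 + 4 + 1 = 8 (even)  ✓

none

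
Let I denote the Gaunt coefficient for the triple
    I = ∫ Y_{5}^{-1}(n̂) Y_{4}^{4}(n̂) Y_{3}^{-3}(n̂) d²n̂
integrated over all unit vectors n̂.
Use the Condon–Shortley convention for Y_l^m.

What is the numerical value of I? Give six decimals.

Rules hold: Σm=0, L=12 even, 1≤3≤9.
N = 11·9·7 = 693
Δ = 6!·4!·2!/13! = 1/180180
Racah Σ t=2..4: t=2:+1/576 t=3:−1/144 t=4:+1/576 = -1/288
⇒ 3j(5 4 3; 0 0 0)² = 20/1001, sgn +1
Racah Σ t=6..6: t=6:+1/34560 = 1/34560
⇒ 3j(5 4 3; -1 4 -3)² = 1/429, sgn +1
4πI² = N·(3j₀)²·(3jₘ)² = 60/1859
I = +1·√(0.0322754/4π) = 0.05067935

0.050679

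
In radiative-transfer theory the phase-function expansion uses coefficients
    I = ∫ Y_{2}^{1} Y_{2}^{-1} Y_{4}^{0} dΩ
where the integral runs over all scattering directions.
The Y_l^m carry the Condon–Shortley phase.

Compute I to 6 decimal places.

m-sum 0 ✓  L=8 even ✓  0≤4≤4 ✓
Π(2lᵢ+1) = 5×5×9 = 225
triangle coeff Δ(2,2,4) = 1/630
Σ_t [0,0]: t=0:+1/16 = 1/16
(3j)²=2/35 [(2 2 4; 0 0 0)], sign=+1
Σ_t [0,0]: t=0:+1/36 = 1/36
(3j)²=8/315 [(2 2 4; 1 -1 0)], sign=+1
⇒ 4πI² = 16/49
I = (+1)√(16/49/(4π)) = 0.16119702

0.161197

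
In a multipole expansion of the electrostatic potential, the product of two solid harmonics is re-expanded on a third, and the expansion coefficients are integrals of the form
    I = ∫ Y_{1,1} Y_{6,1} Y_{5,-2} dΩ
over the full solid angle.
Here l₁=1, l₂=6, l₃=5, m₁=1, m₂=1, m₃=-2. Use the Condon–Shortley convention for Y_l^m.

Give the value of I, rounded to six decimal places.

Checks pass: Σm=0; 12 even; l₃=5∈[5,7].
(2·1+1)(2·6+1)(2·5+1) = 429
Δ: 2! 0! 10! / 13! → 1/858
sum: t=1:−1/14400 = -1/14400
3j²(1 6 5; 0 0 0) = Δ·Π!·Σ² = 6/143  (sign +1)
sum: t=0:+1/60480 = 1/60480
3j²(1 6 5; 1 1 -2) = Δ·Π!·Σ² = 5/429  (sign -1)
combine: 4πI² = 429·6/143·5/429 = 30/143
take √, sign -1: I = -0.12920749

-0.129207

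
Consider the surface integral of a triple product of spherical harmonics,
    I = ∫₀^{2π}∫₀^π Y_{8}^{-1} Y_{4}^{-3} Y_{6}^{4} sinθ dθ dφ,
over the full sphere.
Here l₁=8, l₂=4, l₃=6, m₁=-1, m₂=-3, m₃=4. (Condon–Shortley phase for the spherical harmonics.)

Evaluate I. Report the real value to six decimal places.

0.106585

Checks pass: Σm=0; 18 even; l₃=6∈[4,12].
(2·8+1)(2·4+1)(2·6+1) = 1989
Δ: 6! 10! 2! / 19! → 1/23279256
sum: t=2:+1/1658880 t=3:−1/518400 t=4:+1/1658880 = -1/1382400
3j²(8 4 6; 0 0 0) = Δ·Π!·Σ² = 504/46189  (sign -1)
sum: t=0:+1/261273600 t=1:−1/19353600 = -1/20901888
3j²(8 4 6; -1 -3 4) = Δ·Π!·Σ² = 21875/3325608  (sign -1)
combine: 4πI² = 1989·504/46189·21875/3325608 = 1378125/9653501
take √, sign +1: I = 0.10658521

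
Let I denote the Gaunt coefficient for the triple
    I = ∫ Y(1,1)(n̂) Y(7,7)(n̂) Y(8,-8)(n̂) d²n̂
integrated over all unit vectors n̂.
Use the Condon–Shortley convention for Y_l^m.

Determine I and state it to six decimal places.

0.335179

Checks pass: Σm=0; 16 even; l₃=8∈[6,8].
(2·1+1)(2·7+1)(2·8+1) = 765
Δ: 0! 2! 14! / 17! → 1/2040
sum: t=0:+1/25401600 = 1/25401600
3j²(1 7 8; 0 0 0) = Δ·Π!·Σ² = 8/255  (sign +1)
sum: t=0:+1/174356582400 = 1/174356582400
3j²(1 7 8; 1 7 -8) = Δ·Π!·Σ² = 1/17  (sign +1)
combine: 4πI² = 765·8/255·1/17 = 24/17
take √, sign +1: I = 0.33517856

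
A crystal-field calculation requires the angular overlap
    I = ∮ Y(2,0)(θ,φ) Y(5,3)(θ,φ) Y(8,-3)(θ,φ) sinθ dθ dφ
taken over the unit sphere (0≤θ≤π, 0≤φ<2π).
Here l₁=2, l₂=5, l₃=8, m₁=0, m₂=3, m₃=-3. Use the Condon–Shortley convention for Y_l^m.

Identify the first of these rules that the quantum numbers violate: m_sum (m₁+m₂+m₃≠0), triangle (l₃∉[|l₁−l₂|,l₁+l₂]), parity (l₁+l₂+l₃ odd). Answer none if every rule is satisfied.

triangle

azimuthal sum: 0 + 3 − 3 = 0  ✓
3 ≤ 8 ≤ 7 (triangle on l)  ✗
L = 2 + 5 + 8 = 15 (odd)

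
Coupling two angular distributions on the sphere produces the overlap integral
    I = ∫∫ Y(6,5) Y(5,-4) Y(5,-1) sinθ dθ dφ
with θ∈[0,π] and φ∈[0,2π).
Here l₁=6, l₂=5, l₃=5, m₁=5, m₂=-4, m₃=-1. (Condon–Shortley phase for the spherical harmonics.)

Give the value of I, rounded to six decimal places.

Checks pass: Σm=0; 16 even; l₃=5∈[1,11].
(2·6+1)(2·5+1)(2·5+1) = 1573
Δ: 6! 6! 4! / 17! → 1/28588560
sum: t=1:−1/345600 t=2:+1/13824 t=3:−1/5184 t=4:+1/13824 t=5:−1/345600 = -7/129600
3j²(6 5 5; 0 0 0) = Δ·Π!·Σ² = 80/7293  (sign +1)
sum: t=0:+1/518400 t=1:−1/2073600 = 1/691200
3j²(6 5 5; 5 -4 -1) = Δ·Π!·Σ² = 81/4420  (sign +1)
combine: 4πI² = 1573·80/7293·81/4420 = 1188/3757
take √, sign +1: I = 0.15862904

0.158629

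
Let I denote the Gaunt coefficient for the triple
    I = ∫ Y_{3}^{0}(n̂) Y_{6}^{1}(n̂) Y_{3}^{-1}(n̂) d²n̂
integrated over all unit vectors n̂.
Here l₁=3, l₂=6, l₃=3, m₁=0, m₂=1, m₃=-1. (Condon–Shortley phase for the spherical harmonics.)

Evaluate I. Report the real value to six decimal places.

Checks pass: Σm=0; 12 even; l₃=3∈[3,9].
(2·3+1)(2·6+1)(2·3+1) = 637
Δ: 6! 0! 6! / 13! → 1/12012
sum: t=3:−1/1296 = -1/1296
3j²(3 6 3; 0 0 0) = Δ·Π!·Σ² = 100/3003  (sign +1)
sum: t=3:−1/1728 = -1/1728
3j²(3 6 3; 0 1 -1) = Δ·Π!·Σ² = 25/858  (sign -1)
combine: 4πI² = 637·100/3003·25/858 = 8750/14157
take √, sign -1: I = -0.22177545

-0.221775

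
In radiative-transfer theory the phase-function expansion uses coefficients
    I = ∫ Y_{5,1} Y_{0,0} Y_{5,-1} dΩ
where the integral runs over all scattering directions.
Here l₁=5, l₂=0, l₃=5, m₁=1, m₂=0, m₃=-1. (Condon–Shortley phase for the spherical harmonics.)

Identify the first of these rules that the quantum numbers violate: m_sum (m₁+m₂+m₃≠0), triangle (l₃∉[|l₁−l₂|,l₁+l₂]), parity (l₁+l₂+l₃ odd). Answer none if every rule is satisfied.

azimuthal sum: 1 + 0 − 1 = 0  ✓
5 ≤ 5 ≤ 5 (triangle on l)  ✓
L = 5 + 0 + 5 = 10 (even)  ✓

none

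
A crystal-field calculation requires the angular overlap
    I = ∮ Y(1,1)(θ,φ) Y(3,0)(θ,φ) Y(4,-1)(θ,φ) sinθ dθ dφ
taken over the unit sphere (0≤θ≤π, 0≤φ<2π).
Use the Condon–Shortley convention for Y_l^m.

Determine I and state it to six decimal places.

-0.194664

m-sum 0 ✓  L=8 even ✓  2≤4≤4 ✓
Π(2lᵢ+1) = 3×7×9 = 189
triangle coeff Δ(1,3,4) = 1/252
Σ_t [0,0]: t=0:+1/36 = 1/36
(3j)²=4/63 [(1 3 4; 0 0 0)], sign=+1
Σ_t [0,0]: t=0:+1/72 = 1/72
(3j)²=5/126 [(1 3 4; 1 0 -1)], sign=-1
⇒ 4πI² = 10/21
I = (-1)√(10/21/(4π)) = -0.19466390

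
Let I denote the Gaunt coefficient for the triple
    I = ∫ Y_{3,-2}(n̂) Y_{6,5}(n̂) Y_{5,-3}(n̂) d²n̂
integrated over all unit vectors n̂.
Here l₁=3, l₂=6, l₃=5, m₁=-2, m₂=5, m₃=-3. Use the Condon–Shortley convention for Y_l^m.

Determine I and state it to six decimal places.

-0.169016

m-sum 0 ✓  L=14 even ✓  3≤5≤9 ✓
Π(2lᵢ+1) = 7×13×11 = 1001
triangle coeff Δ(3,6,5) = 1/675675
Σ_t [1,3]: t=1:−1/8640 t=2:+1/2304 t=3:−1/8640 = 7/34560
(3j)²=7/429 [(3 6 5; 0 0 0)], sign=-1
Σ_t [3,4]: t=3:−1/483840 t=4:+1/120960 = 1/161280
(3j)²=2/91 [(3 6 5; -2 5 -3)], sign=+1
⇒ 4πI² = 14/39
I = (-1)√(14/39/(4π)) = -0.16901560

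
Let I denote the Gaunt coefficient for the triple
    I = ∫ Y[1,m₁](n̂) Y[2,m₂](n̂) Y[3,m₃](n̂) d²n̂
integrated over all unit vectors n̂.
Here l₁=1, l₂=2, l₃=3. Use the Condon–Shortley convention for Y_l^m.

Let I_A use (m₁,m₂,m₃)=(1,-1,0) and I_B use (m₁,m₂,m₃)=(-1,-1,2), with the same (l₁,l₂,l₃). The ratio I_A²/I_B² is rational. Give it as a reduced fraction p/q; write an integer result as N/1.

3/10

Shared (l₁,l₂,l₃)=(1,2,3): N and (l;000)² cancel in I_A²/I_B².
A: Δ = 0!·2!·4!/7! = 1/105; Racah Σ t=0..0: t=0:+1/12 = 1/12; ⇒ 3j(1 2 3; 1 -1 0)² = 1/35, sgn -1
B: Δ = 0!·2!·4!/7! = 1/105; Racah Σ t=0..0: t=0:+1/12 = 1/12; ⇒ 3j(1 2 3; -1 -1 2)² = 2/21, sgn -1
I_A²/I_B² = (1/35)/(2/21) = 3/10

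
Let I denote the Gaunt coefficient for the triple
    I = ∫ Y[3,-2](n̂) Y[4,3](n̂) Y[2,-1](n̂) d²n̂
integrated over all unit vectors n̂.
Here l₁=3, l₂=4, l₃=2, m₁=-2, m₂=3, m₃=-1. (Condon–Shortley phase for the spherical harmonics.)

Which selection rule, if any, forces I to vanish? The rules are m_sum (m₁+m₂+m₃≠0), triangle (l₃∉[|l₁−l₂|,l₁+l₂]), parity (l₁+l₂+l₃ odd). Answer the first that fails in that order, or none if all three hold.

parity

Σmᵢ = 0  ✓
l₃∈[|l₁−l₂|,l₁+l₂]=[1,7], have l₃=2  ✓
Σlᵢ = 9 ⇒ odd  ✗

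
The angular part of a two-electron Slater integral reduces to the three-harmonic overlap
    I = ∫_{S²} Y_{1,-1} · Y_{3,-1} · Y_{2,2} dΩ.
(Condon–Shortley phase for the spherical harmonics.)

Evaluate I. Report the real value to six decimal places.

m-sum 0 ✓  L=6 even ✓  2≤2≤4 ✓
Π(2lᵢ+1) = 3×7×5 = 105
triangle coeff Δ(1,3,2) = 1/105
Σ_t [1,1]: t=1:−1/4 = -1/4
(3j)²=3/35 [(1 3 2; 0 0 0)], sign=-1
Σ_t [2,2]: t=2:+1/48 = 1/48
(3j)²=1/105 [(1 3 2; -1 -1 2)], sign=+1
⇒ 4πI² = 3/35
I = (-1)√(3/35/(4π)) = -0.08258890

-0.082589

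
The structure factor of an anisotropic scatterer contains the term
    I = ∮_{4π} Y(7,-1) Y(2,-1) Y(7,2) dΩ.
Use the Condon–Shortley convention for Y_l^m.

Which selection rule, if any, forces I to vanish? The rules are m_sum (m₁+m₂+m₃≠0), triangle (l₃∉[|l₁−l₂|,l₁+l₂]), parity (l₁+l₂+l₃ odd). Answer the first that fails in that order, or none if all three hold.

none

Σmᵢ = 0  ✓
l₃∈[|l₁−l₂|,l₁+l₂]=[5,9], have l₃=7  ✓
Σlᵢ = 16 ⇒ even  ✓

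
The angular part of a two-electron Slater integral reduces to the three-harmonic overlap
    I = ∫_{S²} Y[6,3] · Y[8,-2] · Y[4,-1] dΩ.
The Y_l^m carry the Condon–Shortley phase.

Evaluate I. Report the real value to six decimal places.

Rules hold: Σm=0, L=18 even, 2≤4≤14.
N = 13·17·9 = 1989
Δ = 10!·2!·6!/19! = 1/23279256
Racah Σ t=4..6: t=4:+1/1658880 t=5:−1/518400 t=6:+1/1658880 = -1/1382400
⇒ 3j(6 8 4; 0 0 0)² = 504/46189, sgn -1
Racah Σ t=1..3: t=1:−1/87091200 t=2:+1/3870720 t=3:−1/2177280 = -37/174182400
⇒ 3j(6 8 4; 3 -2 -1)² = 20535/2586584, sgn +1
4πI² = N·(3j₀)²·(3jₘ)² = 1663335/9653501
I = -1·√(0.172304/4π) = -0.11709612

-0.117096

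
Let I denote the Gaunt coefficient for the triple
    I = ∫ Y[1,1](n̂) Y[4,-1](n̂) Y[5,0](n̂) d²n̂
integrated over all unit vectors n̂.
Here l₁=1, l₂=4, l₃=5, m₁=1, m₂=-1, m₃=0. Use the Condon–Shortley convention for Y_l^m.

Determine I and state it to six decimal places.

m-sum 0 ✓  L=10 even ✓  3≤5≤5 ✓
Π(2lᵢ+1) = 3×9×11 = 297
triangle coeff Δ(1,4,5) = 1/495
Σ_t [0,0]: t=0:+1/576 = 1/576
(3j)²=5/99 [(1 4 5; 0 0 0)], sign=-1
Σ_t [0,0]: t=0:+1/1440 = 1/1440
(3j)²=2/99 [(1 4 5; 1 -1 0)], sign=-1
⇒ 4πI² = 10/33
I = (+1)√(10/33/(4π)) = 0.15528807

0.155288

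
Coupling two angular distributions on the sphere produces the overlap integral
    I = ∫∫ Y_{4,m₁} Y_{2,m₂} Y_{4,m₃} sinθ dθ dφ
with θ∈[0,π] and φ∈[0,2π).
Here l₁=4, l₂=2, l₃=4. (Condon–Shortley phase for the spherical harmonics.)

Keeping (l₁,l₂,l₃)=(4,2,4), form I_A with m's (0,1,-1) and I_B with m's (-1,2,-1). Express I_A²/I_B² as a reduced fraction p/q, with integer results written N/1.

1/20

Same 4,2,4: normalisation and zero-m 3j drop out of the ratio.
A: Δ: 2! 6! 2! / 11! → 1/13860; sum: t=1:−1/72 t=2:+1/96 = -1/288; 3j²(4 2 4; 0 1 -1) = Δ·Π!·Σ² = 1/462  (sign +1)
B: Δ: 2! 6! 2! / 11! → 1/13860; sum: t=2:+1/144 = 1/144; 3j²(4 2 4; -1 2 -1) = Δ·Π!·Σ² = 10/231  (sign -1)
I_A²/I_B² = (1/462)/(10/231) = 1/20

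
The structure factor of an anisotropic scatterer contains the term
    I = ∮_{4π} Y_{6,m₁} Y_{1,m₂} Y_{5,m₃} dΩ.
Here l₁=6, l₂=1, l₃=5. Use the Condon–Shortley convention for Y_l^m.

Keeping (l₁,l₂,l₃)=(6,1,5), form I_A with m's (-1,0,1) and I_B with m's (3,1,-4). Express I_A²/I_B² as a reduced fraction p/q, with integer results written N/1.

35/3

Same 6,1,5: normalisation and zero-m 3j drop out of the ratio.
A: Δ: 2! 10! 0! / 13! → 1/858; sum: t=1:−1/17280 = -1/17280; 3j²(6 1 5; -1 0 1) = Δ·Π!·Σ² = 35/858  (sign -1)
B: Δ: 2! 10! 0! / 13! → 1/858; sum: t=2:+1/725760 = 1/725760; 3j²(6 1 5; 3 1 -4) = Δ·Π!·Σ² = 1/286  (sign -1)
I_A²/I_B² = (35/858)/(1/286) = 35/3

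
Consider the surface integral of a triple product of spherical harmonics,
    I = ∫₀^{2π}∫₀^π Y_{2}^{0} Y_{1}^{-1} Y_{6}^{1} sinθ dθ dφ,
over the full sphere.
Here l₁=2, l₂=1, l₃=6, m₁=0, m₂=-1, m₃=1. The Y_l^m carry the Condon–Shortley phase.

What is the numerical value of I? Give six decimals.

0.000000

|2−1|≤6≤2+1 violated ⇒ I = 0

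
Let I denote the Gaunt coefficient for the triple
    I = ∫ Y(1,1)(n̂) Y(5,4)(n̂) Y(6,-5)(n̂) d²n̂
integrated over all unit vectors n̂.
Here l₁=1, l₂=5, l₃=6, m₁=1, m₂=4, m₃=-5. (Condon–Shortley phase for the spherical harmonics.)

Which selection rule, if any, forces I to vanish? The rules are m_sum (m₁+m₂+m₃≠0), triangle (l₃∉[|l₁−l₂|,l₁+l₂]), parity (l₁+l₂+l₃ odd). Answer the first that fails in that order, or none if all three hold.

Σmᵢ = 0  ✓
l₃∈[|l₁−l₂|,l₁+l₂]=[4,6], have l₃=6  ✓
Σlᵢ = 12 ⇒ even  ✓

none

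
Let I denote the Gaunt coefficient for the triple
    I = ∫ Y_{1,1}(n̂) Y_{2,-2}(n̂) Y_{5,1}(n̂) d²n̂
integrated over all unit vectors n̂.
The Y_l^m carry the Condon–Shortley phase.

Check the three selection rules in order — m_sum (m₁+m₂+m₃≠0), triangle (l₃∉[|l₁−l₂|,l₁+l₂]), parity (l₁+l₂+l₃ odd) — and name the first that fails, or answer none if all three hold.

m₁+m₂+m₃ = 1 − 2 + 1 = 0  ✓
triangle: |1−2|=1 ≤ l₃=5 ≤ 1+2=3  ✗
parity: l₁+l₂+l₃ = 8 is even

triangle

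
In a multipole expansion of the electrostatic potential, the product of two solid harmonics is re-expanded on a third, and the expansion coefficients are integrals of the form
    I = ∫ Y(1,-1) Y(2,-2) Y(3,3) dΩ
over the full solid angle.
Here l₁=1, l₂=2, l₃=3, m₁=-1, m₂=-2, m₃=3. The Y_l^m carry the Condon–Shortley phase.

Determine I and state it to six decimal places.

-0.319865

Checks pass: Σm=0; 6 even; l₃=3∈[1,3].
(2·1+1)(2·2+1)(2·3+1) = 105
Δ: 0! 2! 4! / 7! → 1/105
sum: t=0:+1/4 = 1/4
3j²(1 2 3; 0 0 0) = Δ·Π!·Σ² = 3/35  (sign -1)
sum: t=0:+1/48 = 1/48
3j²(1 2 3; -1 -2 3) = Δ·Π!·Σ² = 1/7  (sign +1)
combine: 4πI² = 105·3/35·1/7 = 9/7
take √, sign -1: I = -0.31986543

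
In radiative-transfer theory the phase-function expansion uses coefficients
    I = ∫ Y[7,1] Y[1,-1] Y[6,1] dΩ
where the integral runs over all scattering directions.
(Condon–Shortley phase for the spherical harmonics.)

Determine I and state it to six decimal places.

Σmᵢ = 1 ≠ 0, so the φ-integral vanishes; I = 0

0.000000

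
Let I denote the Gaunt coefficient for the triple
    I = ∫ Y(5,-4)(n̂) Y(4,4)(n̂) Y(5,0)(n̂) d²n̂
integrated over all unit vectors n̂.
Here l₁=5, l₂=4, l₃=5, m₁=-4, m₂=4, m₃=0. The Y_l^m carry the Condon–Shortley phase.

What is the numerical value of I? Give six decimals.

m-sum 0 ✓  L=14 even ✓  1≤5≤9 ✓
Π(2lᵢ+1) = 11×9×11 = 1089
triangle coeff Δ(5,4,5) = 1/3153150
Σ_t [0,4]: t=0:+1/69120 t=1:−1/1728 t=2:+1/576 t=3:−1/1728 t=4:+1/69120 = 7/11520
(3j)²=2/143 [(5 4 5; 0 0 0)], sign=-1
Σ_t [4,4]: t=4:+1/69120 = 1/69120
(3j)²=2/143 [(5 4 5; -4 4 0)], sign=-1
⇒ 4πI² = 36/169
I = (+1)√(36/169/(4π)) = 0.13019760

0.130198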